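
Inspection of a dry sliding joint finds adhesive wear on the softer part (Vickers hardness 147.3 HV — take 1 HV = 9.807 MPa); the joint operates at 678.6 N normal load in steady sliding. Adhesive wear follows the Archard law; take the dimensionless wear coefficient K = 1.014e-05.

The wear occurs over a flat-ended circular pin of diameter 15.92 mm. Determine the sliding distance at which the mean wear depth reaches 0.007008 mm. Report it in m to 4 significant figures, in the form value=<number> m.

Every step maintains exact precision — intermediates are printed rounded. Rounded once at the end to 4 significant figures.
Hardness H = 147.3 HV × 9.807 MPa/HV = 1445 MPa = 1.445e+09 Pa.
Pin diameter d = 15.92 mm = 0.01592 m. Contact area A = π·d²/4 = π·(0.01592 m)²/4 = 1.991e-04 m².
Depth limit h_lim = 0.007008 mm = 7.008e-06 m.
Restated in SI base units: W = 678.6 N, H = 1.445e+09 Pa, K = 1.014e-05.
Volume at the limit: V_lim = h_lim·A = 7.008e-06 · 1.991e-04 = 1.395e-09 m³.
Inverting, life L = V_lim·H/(K·W) = 1.395e-09 · 1.445e+09 / (1.014e-05 · 678.6) = 292.9 m.

value=292.9 m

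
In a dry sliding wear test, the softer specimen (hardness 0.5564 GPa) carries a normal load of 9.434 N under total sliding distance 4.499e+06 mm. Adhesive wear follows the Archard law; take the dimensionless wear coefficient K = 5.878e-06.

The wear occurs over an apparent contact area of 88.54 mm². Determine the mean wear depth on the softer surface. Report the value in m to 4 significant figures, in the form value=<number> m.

Intermediates are displayed rounded, and all working math keeps exact precision. Rounded just once: four significant digits.
The distance L = 4.499e+06 mm = 4499 m.
Hardness H = 0.5564 GPa = 5.564e+08 Pa.
Contact area A = 88.54 mm² = 8.854e-05 m².
In SI base units, W = 9.434 N, H = 5.564e+08 Pa, K = 5.878e-06.
By Archard's law, V = K·W·L/H = 5.878e-06 · 9.434 · 4499 / 5.564e+08 = 4.484e-10 m³.
Mean wear depth h = V/A = 4.484e-10 / 8.854e-05 = 5.064e-06 m.

value=5.064e-06 m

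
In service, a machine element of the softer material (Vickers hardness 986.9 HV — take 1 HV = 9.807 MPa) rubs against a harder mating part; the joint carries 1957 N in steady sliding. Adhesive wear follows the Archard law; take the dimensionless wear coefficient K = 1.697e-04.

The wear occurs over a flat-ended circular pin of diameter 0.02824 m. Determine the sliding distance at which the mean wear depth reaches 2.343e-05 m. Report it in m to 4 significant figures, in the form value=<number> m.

value=427.7 m

All working math maintains exact precision, and intermediates are shown rounded — rounded just once to four significant figures.
Hardness H = 986.9 HV × 9.807 MPa/HV = 9679 MPa = 9.679e+09 Pa.
Contact area A = π·d²/4 = π·(0.02824 m)²/4 = 6.264e-04 m².
In SI base units: W = 1957 N, H = 9.679e+09 Pa, K = 1.697e-04.
At the depth limit, V_lim = h_lim·A = 2.343e-05 · 6.264e-04 = 1.468e-08 m³.
Sliding life L = V_lim·H/(K·W) = 1.468e-08 · 9.679e+09 / (1.697e-04 · 1957) = 427.7 m.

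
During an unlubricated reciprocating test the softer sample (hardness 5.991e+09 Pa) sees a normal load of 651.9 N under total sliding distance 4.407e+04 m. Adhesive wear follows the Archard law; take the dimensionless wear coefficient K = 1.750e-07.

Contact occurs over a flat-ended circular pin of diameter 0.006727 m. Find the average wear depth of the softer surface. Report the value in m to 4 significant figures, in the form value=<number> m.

Each operation runs at full float precision; intermediate values are shown rounded, and a lone final rounding, at four significant figures.
Contact area A = π·d²/4 = π·(0.006727 m)²/4 = 3.554e-05 m².
In SI base units: W = 651.9 N, H = 5.991e+09 Pa, K = 1.750e-07.
Volume removed: V = K·W·L/H = 1.750e-07 · 651.9 · 4.407e+04 / 5.991e+09 = 8.392e-10 m³.
Mean wear depth h = V/A = 8.392e-10 / 3.554e-05 = 2.361e-05 m.

value=2.361e-05 m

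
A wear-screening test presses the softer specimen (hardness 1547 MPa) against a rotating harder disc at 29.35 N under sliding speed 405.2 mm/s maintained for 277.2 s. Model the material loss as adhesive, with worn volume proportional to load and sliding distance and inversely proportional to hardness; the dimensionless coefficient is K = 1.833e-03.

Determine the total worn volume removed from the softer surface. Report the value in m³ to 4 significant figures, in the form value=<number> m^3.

value=3.906e-09 m^3

Every step carries full precision. Intermediates are displayed rounded; one final rounding: 4 significant digits.
Sliding speed v = 405.2 mm/s = 0.4052 m/s. Total distance L = v·t = 0.4052 m/s × 277.2 s = 112.3 m.
Hardness H = 1547 MPa = 1.547e+09 Pa.
Collected in SI base units: W = 29.35 N, H = 1.547e+09 Pa, K = 1.833e-03.
Wear volume V = K·W·L/H = 1.833e-03 · 29.35 · 112.3 / 1.547e+09 = 3.906e-09 m³.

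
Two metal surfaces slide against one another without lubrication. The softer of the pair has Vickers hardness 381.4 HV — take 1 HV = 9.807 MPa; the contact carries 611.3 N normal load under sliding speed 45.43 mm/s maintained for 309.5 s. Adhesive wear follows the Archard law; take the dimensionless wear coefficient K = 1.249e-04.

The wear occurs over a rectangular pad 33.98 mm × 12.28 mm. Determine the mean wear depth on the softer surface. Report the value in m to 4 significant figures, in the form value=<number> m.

The computation carries full float precision. Intermediates are printed rounded — rounded just once, at four significant figures.
Sliding speed v = 45.43 mm/s = 0.04543 m/s. Distance L = v·t = 0.04543 m/s × 309.5 s = 14.06 m.
Hardness H = 381.4 HV × 9.807 MPa/HV = 3740 MPa = 3.740e+09 Pa.
Pad sides 33.98 mm × 12.28 mm = 0.03398 m × 0.01228 m. Contact area A = 0.03398 m × 0.01228 m = 4.173e-04 m².
In SI base units, W = 611.3 N, H = 3.740e+09 Pa, K = 1.249e-04.
Worn volume V = K·W·L/H = 1.249e-04 · 611.3 · 14.06 / 3.740e+09 = 2.870e-10 m³.
Mean depth h = V/A = 2.870e-10 / 4.173e-04 = 6.878e-07 m.

value=6.878e-07 m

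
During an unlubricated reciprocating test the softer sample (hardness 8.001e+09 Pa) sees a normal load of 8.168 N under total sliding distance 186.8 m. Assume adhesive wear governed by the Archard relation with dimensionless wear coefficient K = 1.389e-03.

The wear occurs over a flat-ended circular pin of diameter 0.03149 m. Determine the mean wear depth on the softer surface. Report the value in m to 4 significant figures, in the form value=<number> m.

value=3.401e-07 m

The intermediates appear rounded. All working math runs at full float precision. Rounded once at the end, at 4 significant digits.
Contact area A = π·d²/4 = π·(0.03149 m)²/4 = 7.788e-04 m².
As SI base values: W = 8.168 N, H = 8.001e+09 Pa, K = 1.389e-03.
Apply Archard: V = K·W·L/H = 1.389e-03 · 8.168 · 186.8 / 8.001e+09 = 2.649e-10 m³.
Depth of wear h = V/A = 2.649e-10 / 7.788e-04 = 3.401e-07 m.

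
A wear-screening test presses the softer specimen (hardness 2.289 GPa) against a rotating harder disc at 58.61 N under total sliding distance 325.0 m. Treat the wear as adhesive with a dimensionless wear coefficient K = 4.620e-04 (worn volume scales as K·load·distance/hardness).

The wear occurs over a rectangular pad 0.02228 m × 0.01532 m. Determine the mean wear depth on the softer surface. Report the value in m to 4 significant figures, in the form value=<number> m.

The intermediates are shown rounded. All working math maintains exact precision; a lone final rounding: 4 significant digits.
Hardness H = 2.289 GPa = 2.289e+09 Pa.
Contact area A = 0.02228 m × 0.01532 m = 3.413e-04 m².
Restated in SI base units: W = 58.61 N, H = 2.289e+09 Pa, K = 4.620e-04.
Archard relation: V = K·W·L/H = 4.620e-04 · 58.61 · 325.0 / 2.289e+09 = 3.845e-09 m³.
Average depth h = V/A = 3.845e-09 / 3.413e-04 = 1.126e-05 m.

value=1.126e-05 m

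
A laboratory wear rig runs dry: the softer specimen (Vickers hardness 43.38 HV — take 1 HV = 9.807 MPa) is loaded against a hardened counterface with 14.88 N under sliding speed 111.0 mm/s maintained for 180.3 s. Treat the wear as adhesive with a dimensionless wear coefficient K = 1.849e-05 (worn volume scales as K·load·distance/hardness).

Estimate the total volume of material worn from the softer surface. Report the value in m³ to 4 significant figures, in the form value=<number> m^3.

value=1.294e-11 m^3

Each operation runs at full precision — intermediates are printed rounded. Rounded just once, at four significant figures.
Convert: Sliding speed v = 111.0 mm/s = 0.1110 m/s. Path length L = v·t = 0.1110 m/s × 180.3 s = 20.01 m.
Convert: Hardness H = 43.38 HV × 9.807 MPa/HV = 425.4 MPa = 4.254e+08 Pa.
As SI base values: W = 14.88 N, H = 4.254e+08 Pa, K = 1.849e-05.
Apply Archard: V = K·W·L/H = 1.849e-05 · 14.88 · 20.01 / 4.254e+08 = 1.294e-11 m³.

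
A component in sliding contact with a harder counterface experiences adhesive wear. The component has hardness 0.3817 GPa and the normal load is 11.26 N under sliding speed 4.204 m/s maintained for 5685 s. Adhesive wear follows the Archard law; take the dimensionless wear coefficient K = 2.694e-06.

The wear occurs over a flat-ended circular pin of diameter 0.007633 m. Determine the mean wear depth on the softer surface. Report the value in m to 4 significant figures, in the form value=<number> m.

The computation keeps exact precision — intermediates are shown rounded — one last rounding to four significant digits.
Convert: Sliding distance L = v·t = 4.204 m/s × 5685 s = 2.390e+04 m.
Convert: Hardness H = 0.3817 GPa = 3.817e+08 Pa.
Convert: Contact area A = π·d²/4 = π·(0.007633 m)²/4 = 4.576e-05 m².
In SI base units, W = 11.26 N, H = 3.817e+08 Pa, K = 2.694e-06.
Archard relation: V = K·W·L/H = 2.694e-06 · 11.26 · 2.390e+04 / 3.817e+08 = 1.899e-09 m³.
Wear depth h = V/A = 1.899e-09 / 4.576e-05 = 4.151e-05 m.

value=4.151e-05 m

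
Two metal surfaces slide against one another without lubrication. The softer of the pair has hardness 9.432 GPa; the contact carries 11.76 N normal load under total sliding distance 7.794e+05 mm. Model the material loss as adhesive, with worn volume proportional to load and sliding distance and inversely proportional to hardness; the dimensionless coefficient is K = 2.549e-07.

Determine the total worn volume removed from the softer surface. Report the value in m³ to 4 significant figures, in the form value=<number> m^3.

value=2.477e-13 m^3

Intermediates are shown rounded, and all arithmetic holds full float precision — a lone final rounding: 4 significant figures.
Path length L = 7.794e+05 mm = 779.4 m.
Hardness H = 9.432 GPa = 9.432e+09 Pa.
Working in SI base units: W = 11.76 N, H = 9.432e+09 Pa, K = 2.549e-07.
Worn volume V = K·W·L/H = 2.549e-07 · 11.76 · 779.4 / 9.432e+09 = 2.477e-13 m³.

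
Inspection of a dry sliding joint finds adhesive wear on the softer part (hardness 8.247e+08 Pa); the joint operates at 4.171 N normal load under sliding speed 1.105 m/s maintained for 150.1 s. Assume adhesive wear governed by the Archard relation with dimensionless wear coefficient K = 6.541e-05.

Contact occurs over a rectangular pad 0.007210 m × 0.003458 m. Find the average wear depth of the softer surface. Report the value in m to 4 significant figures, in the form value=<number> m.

Intermediates are displayed rounded. All arithmetic holds exact precision. Rounded just once, at four significant digits.
Convert: Distance L = v·t = 1.105 m/s × 150.1 s = 165.9 m.
Convert: Contact area A = 0.007210 m × 0.003458 m = 2.493e-05 m².
Collected in SI base units: W = 4.171 N, H = 8.247e+08 Pa, K = 6.541e-05.
Worn volume V = K·W·L/H = 6.541e-05 · 4.171 · 165.9 / 8.247e+08 = 5.487e-11 m³.
Average depth h = V/A = 5.487e-11 / 2.493e-05 = 2.201e-06 m.

value=2.201e-06 m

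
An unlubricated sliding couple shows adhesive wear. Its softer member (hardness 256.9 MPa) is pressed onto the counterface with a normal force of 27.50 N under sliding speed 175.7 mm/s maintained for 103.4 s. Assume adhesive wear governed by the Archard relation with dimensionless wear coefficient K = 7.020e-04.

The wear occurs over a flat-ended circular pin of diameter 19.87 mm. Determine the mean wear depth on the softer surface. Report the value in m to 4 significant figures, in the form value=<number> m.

The algebra maintains full precision, and intermediate values are shown rounded — one final rounding to four significant figures.
Sliding speed v = 175.7 mm/s = 0.1757 m/s. Sliding distance L = v·t = 0.1757 m/s × 103.4 s = 18.17 m.
Hardness H = 256.9 MPa = 2.569e+08 Pa.
Pin diameter d = 19.87 mm = 0.01987 m. Contact area A = π·d²/4 = π·(0.01987 m)²/4 = 3.101e-04 m².
Collected in SI base units: W = 27.50 N, H = 2.569e+08 Pa, K = 7.020e-04.
Volume removed: V = K·W·L/H = 7.020e-04 · 27.50 · 18.17 / 2.569e+08 = 1.365e-09 m³.
Wear depth h = V/A = 1.365e-09 / 3.101e-04 = 4.403e-06 m.

value=4.403e-06 m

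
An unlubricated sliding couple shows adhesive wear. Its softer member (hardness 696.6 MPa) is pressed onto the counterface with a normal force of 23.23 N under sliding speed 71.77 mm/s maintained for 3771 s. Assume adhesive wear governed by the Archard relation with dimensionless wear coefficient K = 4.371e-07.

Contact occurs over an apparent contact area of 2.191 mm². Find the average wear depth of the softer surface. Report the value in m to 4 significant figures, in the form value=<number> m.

All arithmetic keeps full float precision, and the intermediates are displayed rounded — rounded just once: 4 significant figures.
Convert: Sliding speed v = 71.77 mm/s = 0.07177 m/s. Total distance L = v·t = 0.07177 m/s × 3771 s = 270.6 m.
Convert: Hardness H = 696.6 MPa = 6.966e+08 Pa.
Convert: Contact area A = 2.191 mm² = 2.191e-06 m².
As SI base values: W = 23.23 N, H = 6.966e+08 Pa, K = 4.371e-07.
Archard volume V = K·W·L/H = 4.371e-07 · 23.23 · 270.6 / 6.966e+08 = 3.945e-12 m³.
Average depth h = V/A = 3.945e-12 / 2.191e-06 = 1.801e-06 m.

value=1.801e-06 m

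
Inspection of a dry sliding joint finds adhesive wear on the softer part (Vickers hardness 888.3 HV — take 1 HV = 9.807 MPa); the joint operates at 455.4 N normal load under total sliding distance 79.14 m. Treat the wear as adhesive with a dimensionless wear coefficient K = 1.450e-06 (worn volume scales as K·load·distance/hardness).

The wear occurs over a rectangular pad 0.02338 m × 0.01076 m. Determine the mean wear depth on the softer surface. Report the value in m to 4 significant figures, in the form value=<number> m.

Intermediates appear rounded; all arithmetic maintains full float precision. Rounded just once, at 4 significant digits.
Hardness H = 888.3 HV × 9.807 MPa/HV = 8712 MPa = 8.712e+09 Pa.
Contact area A = 0.02338 m × 0.01076 m = 2.516e-04 m².
Collected in SI base units: W = 455.4 N, H = 8.712e+09 Pa, K = 1.450e-06.
Volume removed: V = K·W·L/H = 1.450e-06 · 455.4 · 79.14 / 8.712e+09 = 5.999e-12 m³.
Mean wear depth h = V/A = 5.999e-12 / 2.516e-04 = 2.385e-08 m.

value=2.385e-08 m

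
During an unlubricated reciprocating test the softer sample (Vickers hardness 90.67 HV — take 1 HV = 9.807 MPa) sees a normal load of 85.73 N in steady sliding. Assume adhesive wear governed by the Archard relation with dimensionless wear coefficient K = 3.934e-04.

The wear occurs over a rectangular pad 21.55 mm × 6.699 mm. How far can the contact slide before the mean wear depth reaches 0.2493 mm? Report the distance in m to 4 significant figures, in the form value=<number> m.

value=948.9 m

Each operation keeps exact precision, and quoted intermediates are rounded — a single final rounding, at four significant figures.
Hardness H = 90.67 HV × 9.807 MPa/HV = 889.2 MPa = 8.892e+08 Pa.
Pad sides 21.55 mm × 6.699 mm = 0.02155 m × 0.006699 m. Contact area A = 0.02155 m × 0.006699 m = 1.444e-04 m².
Depth limit h_lim = 0.2493 mm = 2.493e-04 m.
Collected in SI base units: W = 85.73 N, H = 8.892e+08 Pa, K = 3.934e-04.
Allowed volume V_lim = h_lim·A = 2.493e-04 · 1.444e-04 = 3.599e-08 m³.
Inverting, life L = V_lim·H/(K·W) = 3.599e-08 · 8.892e+08 / (3.934e-04 · 85.73) = 948.9 m.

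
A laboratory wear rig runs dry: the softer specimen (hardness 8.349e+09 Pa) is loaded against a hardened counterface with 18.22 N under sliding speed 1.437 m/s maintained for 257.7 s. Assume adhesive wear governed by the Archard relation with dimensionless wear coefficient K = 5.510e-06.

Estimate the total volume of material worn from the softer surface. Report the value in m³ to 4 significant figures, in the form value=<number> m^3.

Intermediate values are displayed rounded, and all working math holds full float precision — one last rounding: 4 significant digits.
Path length L = v·t = 1.437 m/s × 257.7 s = 370.3 m.
In SI base units, W = 18.22 N, H = 8.349e+09 Pa, K = 5.510e-06.
Volume removed: V = K·W·L/H = 5.510e-06 · 18.22 · 370.3 / 8.349e+09 = 4.453e-12 m³.

value=4.453e-12 m^3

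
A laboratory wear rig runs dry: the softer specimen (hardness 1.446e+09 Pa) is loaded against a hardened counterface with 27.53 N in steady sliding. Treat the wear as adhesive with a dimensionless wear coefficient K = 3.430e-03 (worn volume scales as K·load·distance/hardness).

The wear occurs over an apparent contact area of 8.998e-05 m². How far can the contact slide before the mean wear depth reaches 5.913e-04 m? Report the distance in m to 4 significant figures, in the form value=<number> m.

value=814.7 m

Displayed values are rounded; all working math keeps exact precision, and one final rounding to 4 significant digits.
In SI base units: W = 27.53 N, H = 1.446e+09 Pa, K = 3.430e-03.
Volume at the limit: V_lim = h_lim·A = 5.913e-04 · 8.998e-05 = 5.321e-08 m³.
Sliding life L = V_lim·H/(K·W) = 5.321e-08 · 1.446e+09 / (3.430e-03 · 27.53) = 814.7 m.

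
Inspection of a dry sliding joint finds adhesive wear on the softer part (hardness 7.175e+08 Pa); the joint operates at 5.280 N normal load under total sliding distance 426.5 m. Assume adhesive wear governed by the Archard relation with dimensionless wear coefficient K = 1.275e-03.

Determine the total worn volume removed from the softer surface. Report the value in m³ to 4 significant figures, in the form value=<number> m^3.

Displayed values are rounded; all working math keeps full float precision — rounded once at the end to four significant figures.
Working in SI base units: W = 5.280 N, H = 7.175e+08 Pa, K = 1.275e-03.
Archard volume V = K·W·L/H = 1.275e-03 · 5.280 · 426.5 / 7.175e+08 = 4.002e-09 m³.

value=4.002e-09 m^3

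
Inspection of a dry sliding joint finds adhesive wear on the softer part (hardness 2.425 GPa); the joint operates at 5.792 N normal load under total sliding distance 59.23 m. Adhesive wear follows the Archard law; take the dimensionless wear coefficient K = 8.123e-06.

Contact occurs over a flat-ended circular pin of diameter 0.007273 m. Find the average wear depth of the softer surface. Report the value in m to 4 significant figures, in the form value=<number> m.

value=2.766e-08 m

The algebra maintains full float precision; intermediate values appear rounded — rounded once at the end: four significant digits.
Hardness H = 2.425 GPa = 2.425e+09 Pa.
Contact area A = π·d²/4 = π·(0.007273 m)²/4 = 4.154e-05 m².
Collected in SI base units: W = 5.792 N, H = 2.425e+09 Pa, K = 8.123e-06.
Apply Archard: V = K·W·L/H = 8.123e-06 · 5.792 · 59.23 / 2.425e+09 = 1.149e-12 m³.
Depth of wear h = V/A = 1.149e-12 / 4.154e-05 = 2.766e-08 m.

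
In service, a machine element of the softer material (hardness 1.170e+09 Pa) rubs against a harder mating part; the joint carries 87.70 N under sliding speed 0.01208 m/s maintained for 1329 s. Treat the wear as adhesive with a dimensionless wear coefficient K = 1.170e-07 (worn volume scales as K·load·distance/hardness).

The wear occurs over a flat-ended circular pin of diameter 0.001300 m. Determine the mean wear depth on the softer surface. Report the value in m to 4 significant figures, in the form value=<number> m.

value=1.061e-07 m

The computation runs at full float precision, and intermediate values are shown rounded — a single final rounding: 4 significant digits.
Sliding distance L = v·t = 0.01208 m/s × 1329 s = 16.05 m.
Contact area A = π·d²/4 = π·(0.001300 m)²/4 = 1.327e-06 m².
Restated in SI base units: W = 87.70 N, H = 1.170e+09 Pa, K = 1.170e-07.
Apply Archard: V = K·W·L/H = 1.170e-07 · 87.70 · 16.05 / 1.170e+09 = 1.408e-13 m³.
Depth of wear h = V/A = 1.408e-13 / 1.327e-06 = 1.061e-07 m.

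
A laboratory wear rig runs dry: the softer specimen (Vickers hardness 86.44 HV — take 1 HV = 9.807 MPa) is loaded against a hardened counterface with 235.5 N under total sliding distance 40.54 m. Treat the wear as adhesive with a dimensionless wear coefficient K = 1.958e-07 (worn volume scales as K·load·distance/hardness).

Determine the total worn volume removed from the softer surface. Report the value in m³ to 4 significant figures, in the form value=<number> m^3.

All arithmetic keeps full precision. Intermediate values are shown rounded. Rounded just once: four significant digits.
Hardness H = 86.44 HV × 9.807 MPa/HV = 847.7 MPa = 8.477e+08 Pa.
As SI base values: W = 235.5 N, H = 8.477e+08 Pa, K = 1.958e-07.
Apply Archard: V = K·W·L/H = 1.958e-07 · 235.5 · 40.54 / 8.477e+08 = 2.205e-12 m³.

value=2.205e-12 m^3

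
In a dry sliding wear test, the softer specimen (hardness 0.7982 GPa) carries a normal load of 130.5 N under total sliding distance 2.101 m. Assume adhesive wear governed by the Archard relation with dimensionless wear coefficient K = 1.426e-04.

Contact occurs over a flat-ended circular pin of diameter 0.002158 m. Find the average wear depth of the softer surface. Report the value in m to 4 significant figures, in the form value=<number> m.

value=1.339e-05 m

The intermediates are displayed rounded. Each operation runs at full float precision; one final rounding: four significant digits.
Convert: Hardness H = 0.7982 GPa = 7.982e+08 Pa.
Convert: Contact area A = π·d²/4 = π·(0.002158 m)²/4 = 3.658e-06 m².
SI base units throughout: W = 130.5 N, H = 7.982e+08 Pa, K = 1.426e-04.
The Archard volume V = K·W·L/H = 1.426e-04 · 130.5 · 2.101 / 7.982e+08 = 4.898e-11 m³.
Wear depth h = V/A = 4.898e-11 / 3.658e-06 = 1.339e-05 m.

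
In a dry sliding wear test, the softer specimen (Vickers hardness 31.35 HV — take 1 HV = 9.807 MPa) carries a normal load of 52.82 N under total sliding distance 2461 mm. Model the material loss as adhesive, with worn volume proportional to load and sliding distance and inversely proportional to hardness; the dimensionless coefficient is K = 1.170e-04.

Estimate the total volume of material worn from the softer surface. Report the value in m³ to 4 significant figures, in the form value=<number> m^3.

value=4.947e-11 m^3

Intermediates are shown rounded, and each operation carries full precision. Rounded just once, at four significant figures.
The distance L = 2461 mm = 2.461 m.
Hardness H = 31.35 HV × 9.807 MPa/HV = 307.4 MPa = 3.074e+08 Pa.
Expressed in SI base units: W = 52.82 N, H = 3.074e+08 Pa, K = 1.170e-04.
Wear volume V = K·W·L/H = 1.170e-04 · 52.82 · 2.461 / 3.074e+08 = 4.947e-11 m³.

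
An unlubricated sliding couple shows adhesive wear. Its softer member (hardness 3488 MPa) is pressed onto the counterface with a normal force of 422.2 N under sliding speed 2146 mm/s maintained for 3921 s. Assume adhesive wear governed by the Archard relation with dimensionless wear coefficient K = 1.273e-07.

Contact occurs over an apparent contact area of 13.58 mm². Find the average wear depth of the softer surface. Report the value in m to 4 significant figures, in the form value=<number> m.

Intermediate values are printed rounded. The algebra carries exact precision; one last rounding to 4 significant digits.
Convert: Sliding speed v = 2146 mm/s = 2.146 m/s. Sliding distance L = v·t = 2.146 m/s × 3921 s = 8414 m.
Convert: Hardness H = 3488 MPa = 3.488e+09 Pa.
Convert: Contact area A = 13.58 mm² = 1.358e-05 m².
In SI base units: W = 422.2 N, H = 3.488e+09 Pa, K = 1.273e-07.
Volume removed: V = K·W·L/H = 1.273e-07 · 422.2 · 8414 / 3.488e+09 = 1.297e-10 m³.
Wear depth h = V/A = 1.297e-10 / 1.358e-05 = 9.548e-06 m.

value=9.548e-06 m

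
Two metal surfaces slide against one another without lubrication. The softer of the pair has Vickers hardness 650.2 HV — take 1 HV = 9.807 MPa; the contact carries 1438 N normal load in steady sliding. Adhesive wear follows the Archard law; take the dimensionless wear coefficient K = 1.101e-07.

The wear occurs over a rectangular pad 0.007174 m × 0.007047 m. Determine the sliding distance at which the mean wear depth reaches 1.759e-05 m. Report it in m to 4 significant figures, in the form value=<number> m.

value=3.582e+04 m

Every step carries full float precision. Intermediates appear rounded — a lone final rounding, at 4 significant digits.
Convert: Hardness H = 650.2 HV × 9.807 MPa/HV = 6377 MPa = 6.377e+09 Pa.
Convert: Contact area A = 0.007174 m × 0.007047 m = 5.056e-05 m².
Collected in SI base units: W = 1438 N, H = 6.377e+09 Pa, K = 1.101e-07.
Wearable volume V_lim = h_lim·A = 1.759e-05 · 5.056e-05 = 8.893e-10 m³.
Sliding life L = V_lim·H/(K·W) = 8.893e-10 · 6.377e+09 / (1.101e-07 · 1438) = 3.582e+04 m.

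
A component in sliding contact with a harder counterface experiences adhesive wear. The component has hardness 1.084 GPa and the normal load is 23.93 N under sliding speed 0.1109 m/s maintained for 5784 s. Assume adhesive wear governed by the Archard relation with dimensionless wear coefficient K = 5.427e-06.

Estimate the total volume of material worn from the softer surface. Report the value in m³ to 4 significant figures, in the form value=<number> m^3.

value=7.685e-11 m^3

The intermediates are shown rounded — every step holds full precision; one last rounding, at four significant digits.
Convert: Distance L = v·t = 0.1109 m/s × 5784 s = 641.4 m.
Convert: Hardness H = 1.084 GPa = 1.084e+09 Pa.
Working in SI base units: W = 23.93 N, H = 1.084e+09 Pa, K = 5.427e-06.
Archard volume V = K·W·L/H = 5.427e-06 · 23.93 · 641.4 / 1.084e+09 = 7.685e-11 m³.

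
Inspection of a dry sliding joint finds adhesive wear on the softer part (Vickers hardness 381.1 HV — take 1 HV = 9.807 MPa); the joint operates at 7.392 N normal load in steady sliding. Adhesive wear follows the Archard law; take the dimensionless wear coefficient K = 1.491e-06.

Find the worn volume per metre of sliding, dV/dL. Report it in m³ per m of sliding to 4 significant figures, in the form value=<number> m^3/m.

The computation maintains full precision; intermediates appear rounded. Rounded once at the end to 4 significant figures.
Hardness H = 381.1 HV × 9.807 MPa/HV = 3737 MPa = 3.737e+09 Pa.
As SI base values: W = 7.392 N, H = 3.737e+09 Pa, K = 1.491e-06.
Volumetric rate dV/dL = K·W/H (independent of L): 1.491e-06 · 7.392 / 3.737e+09 = 2.949e-15 m³/m.

value=2.949e-15 m^3/m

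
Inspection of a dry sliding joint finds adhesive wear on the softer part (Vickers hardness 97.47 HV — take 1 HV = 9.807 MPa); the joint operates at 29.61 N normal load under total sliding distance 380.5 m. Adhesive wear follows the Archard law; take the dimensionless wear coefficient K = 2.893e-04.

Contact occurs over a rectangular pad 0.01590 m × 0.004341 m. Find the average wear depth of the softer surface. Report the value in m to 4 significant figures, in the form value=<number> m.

value=4.940e-05 m

The computation keeps full precision. Intermediates are shown rounded, and a single final rounding to 4 significant figures.
Hardness H = 97.47 HV × 9.807 MPa/HV = 955.9 MPa = 9.559e+08 Pa.
Contact area A = 0.01590 m × 0.004341 m = 6.902e-05 m².
As SI base values: W = 29.61 N, H = 9.559e+08 Pa, K = 2.893e-04.
Volume removed: V = K·W·L/H = 2.893e-04 · 29.61 · 380.5 / 9.559e+08 = 3.410e-09 m³.
Mean wear depth h = V/A = 3.410e-09 / 6.902e-05 = 4.940e-05 m.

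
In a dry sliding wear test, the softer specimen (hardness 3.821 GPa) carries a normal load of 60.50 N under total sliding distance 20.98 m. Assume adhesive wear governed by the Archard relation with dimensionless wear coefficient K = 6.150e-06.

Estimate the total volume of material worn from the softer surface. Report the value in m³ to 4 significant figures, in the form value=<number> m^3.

Intermediate values are displayed rounded. Every step keeps full float precision — rounded just once: four significant figures.
Hardness H = 3.821 GPa = 3.821e+09 Pa.
SI base units throughout: W = 60.50 N, H = 3.821e+09 Pa, K = 6.150e-06.
The Archard volume V = K·W·L/H = 6.150e-06 · 60.50 · 20.98 / 3.821e+09 = 2.043e-12 m³.

value=2.043e-12 m^3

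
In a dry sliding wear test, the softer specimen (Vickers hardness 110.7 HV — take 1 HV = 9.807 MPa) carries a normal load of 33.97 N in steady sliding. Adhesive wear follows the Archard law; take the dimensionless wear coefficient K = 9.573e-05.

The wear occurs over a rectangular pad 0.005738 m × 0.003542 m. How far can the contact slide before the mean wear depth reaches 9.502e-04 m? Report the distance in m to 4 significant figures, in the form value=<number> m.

Intermediate values appear rounded; each operation holds full precision — one last rounding to 4 significant digits.
Hardness H = 110.7 HV × 9.807 MPa/HV = 1086 MPa = 1.086e+09 Pa.
Contact area A = 0.005738 m × 0.003542 m = 2.032e-05 m².
Working in SI base units: W = 33.97 N, H = 1.086e+09 Pa, K = 9.573e-05.
Wearable volume V_lim = h_lim·A = 9.502e-04 · 2.032e-05 = 1.931e-08 m³.
So the life L = V_lim·H/(K·W) = 1.931e-08 · 1.086e+09 / (9.573e-05 · 33.97) = 6447 m.

value=6447 m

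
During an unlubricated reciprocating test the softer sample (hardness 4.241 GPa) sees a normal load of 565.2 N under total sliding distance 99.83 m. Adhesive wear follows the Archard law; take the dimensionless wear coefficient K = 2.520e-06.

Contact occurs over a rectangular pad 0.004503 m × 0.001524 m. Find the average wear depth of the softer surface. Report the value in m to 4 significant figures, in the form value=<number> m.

Intermediate values are displayed rounded; all working math maintains full precision, and a lone final rounding, at four significant digits.
Hardness H = 4.241 GPa = 4.241e+09 Pa.
Contact area A = 0.004503 m × 0.001524 m = 6.863e-06 m².
Collected in SI base units: W = 565.2 N, H = 4.241e+09 Pa, K = 2.520e-06.
The Archard volume V = K·W·L/H = 2.520e-06 · 565.2 · 99.83 / 4.241e+09 = 3.353e-11 m³.
Mean wear depth h = V/A = 3.353e-11 / 6.863e-06 = 4.885e-06 m.

value=4.885e-06 m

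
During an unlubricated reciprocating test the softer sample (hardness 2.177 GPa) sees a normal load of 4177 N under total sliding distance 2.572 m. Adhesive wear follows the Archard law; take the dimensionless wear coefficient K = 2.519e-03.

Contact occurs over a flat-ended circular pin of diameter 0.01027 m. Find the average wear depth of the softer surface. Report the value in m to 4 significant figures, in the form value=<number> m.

The intermediates are shown rounded. The algebra runs at full float precision; rounded just once, at 4 significant digits.
Hardness H = 2.177 GPa = 2.177e+09 Pa.
Contact area A = π·d²/4 = π·(0.01027 m)²/4 = 8.284e-05 m².
SI base units throughout: W = 4177 N, H = 2.177e+09 Pa, K = 2.519e-03.
Archard volume V = K·W·L/H = 2.519e-03 · 4177 · 2.572 / 2.177e+09 = 1.243e-08 m³.
Average depth h = V/A = 1.243e-08 / 8.284e-05 = 1.501e-04 m.

value=1.501e-04 m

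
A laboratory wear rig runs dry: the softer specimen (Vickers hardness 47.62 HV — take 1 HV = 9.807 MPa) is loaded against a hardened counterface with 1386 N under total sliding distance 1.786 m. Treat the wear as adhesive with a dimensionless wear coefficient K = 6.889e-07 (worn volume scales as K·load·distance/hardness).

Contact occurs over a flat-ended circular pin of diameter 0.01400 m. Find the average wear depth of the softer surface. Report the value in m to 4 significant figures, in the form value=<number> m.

The computation maintains full float precision. Intermediates are displayed rounded; rounded just once, at 4 significant digits.
Convert: Hardness H = 47.62 HV × 9.807 MPa/HV = 467.0 MPa = 4.670e+08 Pa.
Convert: Contact area A = π·d²/4 = π·(0.01400 m)²/4 = 1.539e-04 m².
As SI base values: W = 1386 N, H = 4.670e+08 Pa, K = 6.889e-07.
Archard volume V = K·W·L/H = 6.889e-07 · 1386 · 1.786 / 4.670e+08 = 3.652e-12 m³.
Mean wear depth h = V/A = 3.652e-12 / 1.539e-04 = 2.372e-08 m.

value=2.372e-08 m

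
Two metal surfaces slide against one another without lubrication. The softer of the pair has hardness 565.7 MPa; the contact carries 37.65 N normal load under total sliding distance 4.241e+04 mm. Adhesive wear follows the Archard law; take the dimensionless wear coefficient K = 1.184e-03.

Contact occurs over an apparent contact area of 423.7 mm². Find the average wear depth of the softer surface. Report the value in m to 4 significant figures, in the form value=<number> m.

value=7.888e-06 m

The intermediates appear rounded. Each operation carries exact precision — rounded once at the end: 4 significant digits.
Convert: Total distance L = 4.241e+04 mm = 42.41 m.
Convert: Hardness H = 565.7 MPa = 5.657e+08 Pa.
Convert: Contact area A = 423.7 mm² = 4.237e-04 m².
In SI base units, W = 37.65 N, H = 5.657e+08 Pa, K = 1.184e-03.
Wear volume V = K·W·L/H = 1.184e-03 · 37.65 · 42.41 / 5.657e+08 = 3.342e-09 m³.
Depth of wear h = V/A = 3.342e-09 / 4.237e-04 = 7.888e-06 m.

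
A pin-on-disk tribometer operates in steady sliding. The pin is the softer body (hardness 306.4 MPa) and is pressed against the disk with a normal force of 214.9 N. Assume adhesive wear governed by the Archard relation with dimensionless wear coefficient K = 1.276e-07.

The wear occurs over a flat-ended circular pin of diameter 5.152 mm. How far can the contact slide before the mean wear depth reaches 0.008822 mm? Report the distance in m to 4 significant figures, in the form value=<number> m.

The intermediates are shown rounded. Each operation carries full float precision, and one final rounding, at 4 significant digits.
Convert: Hardness H = 306.4 MPa = 3.064e+08 Pa.
Convert: Pin diameter d = 5.152 mm = 0.005152 m. Contact area A = π·d²/4 = π·(0.005152 m)²/4 = 2.085e-05 m².
Convert: Depth limit h_lim = 0.008822 mm = 8.822e-06 m.
Working in SI base units: W = 214.9 N, H = 3.064e+08 Pa, K = 1.276e-07.
Wearable volume V_lim = h_lim·A = 8.822e-06 · 2.085e-05 = 1.839e-10 m³.
Sliding life L = V_lim·H/(K·W) = 1.839e-10 · 3.064e+08 / (1.276e-07 · 214.9) = 2055 m.

value=2055 m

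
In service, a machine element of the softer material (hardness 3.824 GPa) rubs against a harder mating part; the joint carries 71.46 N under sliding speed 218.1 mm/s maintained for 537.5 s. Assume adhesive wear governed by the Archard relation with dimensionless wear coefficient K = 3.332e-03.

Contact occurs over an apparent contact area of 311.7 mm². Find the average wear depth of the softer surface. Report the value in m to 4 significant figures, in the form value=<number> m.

value=2.342e-05 m

The intermediates appear rounded; all arithmetic carries exact precision, and a single final rounding to 4 significant digits.
Convert: Sliding speed v = 218.1 mm/s = 0.2181 m/s. Path length L = v·t = 0.2181 m/s × 537.5 s = 117.2 m.
Convert: Hardness H = 3.824 GPa = 3.824e+09 Pa.
Convert: Contact area A = 311.7 mm² = 3.117e-04 m².
Restated in SI base units: W = 71.46 N, H = 3.824e+09 Pa, K = 3.332e-03.
The Archard volume V = K·W·L/H = 3.332e-03 · 71.46 · 117.2 / 3.824e+09 = 7.299e-09 m³.
Depth h = V/A = 7.299e-09 / 3.117e-04 = 2.342e-05 m.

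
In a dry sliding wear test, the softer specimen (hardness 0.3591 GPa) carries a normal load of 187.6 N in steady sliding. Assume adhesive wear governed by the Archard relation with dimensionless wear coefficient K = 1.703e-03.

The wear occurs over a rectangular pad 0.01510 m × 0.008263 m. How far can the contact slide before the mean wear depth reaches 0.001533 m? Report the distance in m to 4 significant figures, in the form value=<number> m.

All arithmetic holds exact precision. Shown intermediates are rounded; rounded just once to 4 significant digits.
Hardness H = 0.3591 GPa = 3.591e+08 Pa.
Contact area A = 0.01510 m × 0.008263 m = 1.248e-04 m².
As SI base values: W = 187.6 N, H = 3.591e+08 Pa, K = 1.703e-03.
Wearable volume V_lim = h_lim·A = 0.001533 · 1.248e-04 = 1.913e-07 m³.
Thus life L = V_lim·H/(K·W) = 1.913e-07 · 3.591e+08 / (1.703e-03 · 187.6) = 215.0 m.

value=215.0 m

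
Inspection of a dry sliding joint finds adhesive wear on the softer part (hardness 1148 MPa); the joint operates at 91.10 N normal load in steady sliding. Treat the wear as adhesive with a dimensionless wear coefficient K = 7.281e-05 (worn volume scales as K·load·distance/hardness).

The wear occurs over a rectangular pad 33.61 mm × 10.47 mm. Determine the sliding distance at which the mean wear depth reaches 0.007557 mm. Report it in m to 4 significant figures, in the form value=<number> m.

value=460.3 m

The algebra runs at exact precision; shown intermediates are rounded, and one final rounding: four significant figures.
Hardness H = 1148 MPa = 1.148e+09 Pa.
Pad sides 33.61 mm × 10.47 mm = 0.03361 m × 0.01047 m. Contact area A = 0.03361 m × 0.01047 m = 3.519e-04 m².
Depth limit h_lim = 0.007557 mm = 7.557e-06 m.
SI base units throughout: W = 91.10 N, H = 1.148e+09 Pa, K = 7.281e-05.
Wearable volume V_lim = h_lim·A = 7.557e-06 · 3.519e-04 = 2.659e-09 m³.
Life L = V_lim·H/(K·W) = 2.659e-09 · 1.148e+09 / (7.281e-05 · 91.10) = 460.3 m.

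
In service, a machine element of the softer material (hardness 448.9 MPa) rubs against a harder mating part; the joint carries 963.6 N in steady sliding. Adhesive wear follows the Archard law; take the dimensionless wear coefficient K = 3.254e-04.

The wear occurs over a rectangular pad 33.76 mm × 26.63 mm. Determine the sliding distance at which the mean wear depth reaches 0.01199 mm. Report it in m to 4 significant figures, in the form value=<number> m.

value=15.43 m

Intermediate values are printed rounded — all arithmetic holds full precision; rounded just once, at four significant figures.
Convert: Hardness H = 448.9 MPa = 4.489e+08 Pa.
Convert: Pad sides 33.76 mm × 26.63 mm = 0.03376 m × 0.02663 m. Contact area A = 0.03376 m × 0.02663 m = 8.990e-04 m².
Convert: Depth limit h_lim = 0.01199 mm = 1.199e-05 m.
Collected in SI base units: W = 963.6 N, H = 4.489e+08 Pa, K = 3.254e-04.
Allowed volume V_lim = h_lim·A = 1.199e-05 · 8.990e-04 = 1.078e-08 m³.
Thus life L = V_lim·H/(K·W) = 1.078e-08 · 4.489e+08 / (3.254e-04 · 963.6) = 15.43 m.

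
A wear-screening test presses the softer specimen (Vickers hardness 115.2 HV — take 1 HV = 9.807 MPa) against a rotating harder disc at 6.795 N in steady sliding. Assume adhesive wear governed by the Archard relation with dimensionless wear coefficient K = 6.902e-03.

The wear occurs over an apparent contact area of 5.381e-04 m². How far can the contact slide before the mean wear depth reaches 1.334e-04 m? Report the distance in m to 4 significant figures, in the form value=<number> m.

Every step keeps full precision — the intermediates are shown rounded — a lone final rounding, at 4 significant figures.
Convert: Hardness H = 115.2 HV × 9.807 MPa/HV = 1130 MPa = 1.130e+09 Pa.
As SI base values: W = 6.795 N, H = 1.130e+09 Pa, K = 6.902e-03.
Limit volume V_lim = h_lim·A = 1.334e-04 · 5.381e-04 = 7.178e-08 m³.
Inverting, life L = V_lim·H/(K·W) = 7.178e-08 · 1.130e+09 / (6.902e-03 · 6.795) = 1729 m.

value=1729 m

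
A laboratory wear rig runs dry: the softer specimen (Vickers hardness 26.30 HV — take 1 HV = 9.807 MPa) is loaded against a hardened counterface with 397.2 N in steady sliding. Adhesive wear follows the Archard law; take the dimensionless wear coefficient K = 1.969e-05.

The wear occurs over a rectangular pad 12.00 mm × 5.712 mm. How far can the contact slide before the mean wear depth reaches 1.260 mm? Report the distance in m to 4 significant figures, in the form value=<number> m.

All working math holds full precision. Intermediate values are shown rounded — a lone final rounding: four significant digits.
Hardness H = 26.30 HV × 9.807 MPa/HV = 257.9 MPa = 2.579e+08 Pa.
Pad sides 12.00 mm × 5.712 mm = 0.01200 m × 0.005712 m. Contact area A = 0.01200 m × 0.005712 m = 6.854e-05 m².
Depth limit h_lim = 1.260 mm = 0.001260 m.
Restated in SI base units: W = 397.2 N, H = 2.579e+08 Pa, K = 1.969e-05.
Volume at the limit: V_lim = h_lim·A = 0.001260 · 6.854e-05 = 8.637e-08 m³.
Sliding life L = V_lim·H/(K·W) = 8.637e-08 · 2.579e+08 / (1.969e-05 · 397.2) = 2848 m.

value=2848 m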